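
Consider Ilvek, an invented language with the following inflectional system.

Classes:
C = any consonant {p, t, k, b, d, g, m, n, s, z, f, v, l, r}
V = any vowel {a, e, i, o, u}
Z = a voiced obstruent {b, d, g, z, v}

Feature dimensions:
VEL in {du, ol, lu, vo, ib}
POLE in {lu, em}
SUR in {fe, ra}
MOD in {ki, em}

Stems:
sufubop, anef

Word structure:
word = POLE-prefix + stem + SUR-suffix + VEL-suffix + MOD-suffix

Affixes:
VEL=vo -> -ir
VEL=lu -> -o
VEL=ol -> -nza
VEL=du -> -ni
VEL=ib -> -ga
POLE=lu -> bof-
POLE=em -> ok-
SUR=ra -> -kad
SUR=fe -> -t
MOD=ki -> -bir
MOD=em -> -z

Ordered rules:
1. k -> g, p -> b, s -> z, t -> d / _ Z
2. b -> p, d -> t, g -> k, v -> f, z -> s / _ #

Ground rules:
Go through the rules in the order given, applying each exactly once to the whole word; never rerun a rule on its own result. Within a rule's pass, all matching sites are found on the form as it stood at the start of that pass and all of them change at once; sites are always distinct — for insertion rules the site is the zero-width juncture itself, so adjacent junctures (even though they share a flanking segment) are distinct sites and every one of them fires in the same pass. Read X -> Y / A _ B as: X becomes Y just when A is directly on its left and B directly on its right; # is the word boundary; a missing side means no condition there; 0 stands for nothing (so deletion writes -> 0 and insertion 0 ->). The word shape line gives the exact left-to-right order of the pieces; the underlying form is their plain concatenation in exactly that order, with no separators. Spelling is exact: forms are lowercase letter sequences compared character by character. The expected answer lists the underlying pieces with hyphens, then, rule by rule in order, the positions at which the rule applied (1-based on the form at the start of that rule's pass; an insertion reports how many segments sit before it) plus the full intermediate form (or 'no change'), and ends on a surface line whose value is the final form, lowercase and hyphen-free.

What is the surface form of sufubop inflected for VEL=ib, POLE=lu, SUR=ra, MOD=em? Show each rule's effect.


underlying: bof-sufubop-kad-ga-z
1. k -> g, p -> b, s -> z, t -> d / _ Z: no change
2. b -> p, d -> t, g -> k, v -> f, z -> s / _ #: fires at position(s) 16: bofsufubopkadgas
surface: bofsufubopkadgas


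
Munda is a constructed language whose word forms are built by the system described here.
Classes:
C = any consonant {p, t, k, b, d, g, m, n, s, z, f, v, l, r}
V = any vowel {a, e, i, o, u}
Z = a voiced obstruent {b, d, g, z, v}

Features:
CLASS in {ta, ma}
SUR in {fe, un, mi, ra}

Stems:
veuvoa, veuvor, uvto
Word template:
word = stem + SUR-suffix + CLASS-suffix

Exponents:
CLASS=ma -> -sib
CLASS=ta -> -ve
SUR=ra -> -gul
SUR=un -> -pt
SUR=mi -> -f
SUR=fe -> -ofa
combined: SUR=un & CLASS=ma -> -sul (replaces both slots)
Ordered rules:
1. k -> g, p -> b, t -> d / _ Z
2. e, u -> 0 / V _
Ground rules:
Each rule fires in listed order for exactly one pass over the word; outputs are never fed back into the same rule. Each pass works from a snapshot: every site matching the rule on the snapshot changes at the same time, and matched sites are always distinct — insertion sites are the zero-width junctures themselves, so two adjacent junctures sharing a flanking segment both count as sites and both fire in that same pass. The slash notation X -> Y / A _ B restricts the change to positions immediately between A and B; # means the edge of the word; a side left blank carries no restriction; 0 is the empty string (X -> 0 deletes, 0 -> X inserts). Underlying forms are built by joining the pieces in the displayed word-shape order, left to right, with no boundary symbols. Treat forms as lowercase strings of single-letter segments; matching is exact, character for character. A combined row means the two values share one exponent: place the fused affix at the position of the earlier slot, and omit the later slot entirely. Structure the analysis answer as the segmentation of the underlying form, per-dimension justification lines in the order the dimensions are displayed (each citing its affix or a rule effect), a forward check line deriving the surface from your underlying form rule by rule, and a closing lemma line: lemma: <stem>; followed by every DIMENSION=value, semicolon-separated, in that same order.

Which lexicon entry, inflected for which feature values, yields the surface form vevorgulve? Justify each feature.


underlying: veuvor-gul-ve
CLASS=ta - signalled by the affix -ve
SUR=ra - signalled by the affix -gul
check: veuvorgulve -> veuvorgulve -> vevorgulve
lemma: veuvor; CLASS=ta; SUR=ra


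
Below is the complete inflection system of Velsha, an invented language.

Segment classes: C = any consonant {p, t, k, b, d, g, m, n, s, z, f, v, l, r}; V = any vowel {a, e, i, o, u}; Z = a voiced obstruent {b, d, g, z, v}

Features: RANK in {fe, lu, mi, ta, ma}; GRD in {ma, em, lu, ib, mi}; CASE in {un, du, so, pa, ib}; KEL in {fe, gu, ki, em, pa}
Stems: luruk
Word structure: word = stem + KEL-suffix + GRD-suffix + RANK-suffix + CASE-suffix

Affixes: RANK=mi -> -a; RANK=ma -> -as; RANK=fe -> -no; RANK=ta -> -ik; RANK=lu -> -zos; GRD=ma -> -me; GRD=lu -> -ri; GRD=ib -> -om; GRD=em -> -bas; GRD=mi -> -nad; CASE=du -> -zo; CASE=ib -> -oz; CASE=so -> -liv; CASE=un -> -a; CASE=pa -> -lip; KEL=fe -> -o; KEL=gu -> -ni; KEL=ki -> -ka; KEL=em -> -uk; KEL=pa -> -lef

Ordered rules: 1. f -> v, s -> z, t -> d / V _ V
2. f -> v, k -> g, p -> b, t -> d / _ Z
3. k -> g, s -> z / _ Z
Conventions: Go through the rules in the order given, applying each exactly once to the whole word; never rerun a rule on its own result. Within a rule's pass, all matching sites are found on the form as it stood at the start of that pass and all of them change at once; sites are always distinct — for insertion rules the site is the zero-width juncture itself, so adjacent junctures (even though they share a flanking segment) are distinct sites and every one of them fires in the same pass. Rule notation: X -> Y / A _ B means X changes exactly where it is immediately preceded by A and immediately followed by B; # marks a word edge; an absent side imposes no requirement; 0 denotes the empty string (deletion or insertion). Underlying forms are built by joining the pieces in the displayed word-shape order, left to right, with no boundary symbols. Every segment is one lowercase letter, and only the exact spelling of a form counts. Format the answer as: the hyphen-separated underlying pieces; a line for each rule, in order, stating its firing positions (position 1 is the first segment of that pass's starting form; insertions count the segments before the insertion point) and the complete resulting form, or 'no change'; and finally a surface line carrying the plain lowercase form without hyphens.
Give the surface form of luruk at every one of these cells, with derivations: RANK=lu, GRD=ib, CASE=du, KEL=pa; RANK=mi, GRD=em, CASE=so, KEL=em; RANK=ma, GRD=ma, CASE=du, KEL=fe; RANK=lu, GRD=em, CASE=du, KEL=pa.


cell RANK=lu, GRD=ib, CASE=du, KEL=pa:
underlying: luruk-lef-om-zos-zo
1. f -> v, s -> z, t -> d / V _ V: fires at position(s) 8: luruklevomzoszo
2. f -> v, k -> g, p -> b, t -> d / _ Z: no change
3. k -> g, s -> z / _ Z: fires at position(s) 13: luruklevomzozzo
surface: luruklevomzozzo

cell RANK=mi, GRD=em, CASE=so, KEL=em:
underlying: luruk-uk-bas-a-liv
1. f -> v, s -> z, t -> d / V _ V: fires at position(s) 10: lurukukbazaliv
2. f -> v, k -> g, p -> b, t -> d / _ Z: fires at position(s) 7: lurukugbazaliv
3. k -> g, s -> z / _ Z: no change
surface: lurukugbazaliv

cell RANK=ma, GRD=ma, CASE=du, KEL=fe:
underlying: luruk-o-me-as-zo
1. f -> v, s -> z, t -> d / V _ V: no change
2. f -> v, k -> g, p -> b, t -> d / _ Z: no change
3. k -> g, s -> z / _ Z: fires at position(s) 10: lurukomeazzo
surface: lurukomeazzo

cell RANK=lu, GRD=em, CASE=du, KEL=pa:
underlying: luruk-lef-bas-zos-zo
1. f -> v, s -> z, t -> d / V _ V: no change
2. f -> v, k -> g, p -> b, t -> d / _ Z: fires at position(s) 8: luruklevbaszoszo
3. k -> g, s -> z / _ Z: fires at position(s) 11, 14: luruklevbazzozzo
surface: luruklevbazzozzo


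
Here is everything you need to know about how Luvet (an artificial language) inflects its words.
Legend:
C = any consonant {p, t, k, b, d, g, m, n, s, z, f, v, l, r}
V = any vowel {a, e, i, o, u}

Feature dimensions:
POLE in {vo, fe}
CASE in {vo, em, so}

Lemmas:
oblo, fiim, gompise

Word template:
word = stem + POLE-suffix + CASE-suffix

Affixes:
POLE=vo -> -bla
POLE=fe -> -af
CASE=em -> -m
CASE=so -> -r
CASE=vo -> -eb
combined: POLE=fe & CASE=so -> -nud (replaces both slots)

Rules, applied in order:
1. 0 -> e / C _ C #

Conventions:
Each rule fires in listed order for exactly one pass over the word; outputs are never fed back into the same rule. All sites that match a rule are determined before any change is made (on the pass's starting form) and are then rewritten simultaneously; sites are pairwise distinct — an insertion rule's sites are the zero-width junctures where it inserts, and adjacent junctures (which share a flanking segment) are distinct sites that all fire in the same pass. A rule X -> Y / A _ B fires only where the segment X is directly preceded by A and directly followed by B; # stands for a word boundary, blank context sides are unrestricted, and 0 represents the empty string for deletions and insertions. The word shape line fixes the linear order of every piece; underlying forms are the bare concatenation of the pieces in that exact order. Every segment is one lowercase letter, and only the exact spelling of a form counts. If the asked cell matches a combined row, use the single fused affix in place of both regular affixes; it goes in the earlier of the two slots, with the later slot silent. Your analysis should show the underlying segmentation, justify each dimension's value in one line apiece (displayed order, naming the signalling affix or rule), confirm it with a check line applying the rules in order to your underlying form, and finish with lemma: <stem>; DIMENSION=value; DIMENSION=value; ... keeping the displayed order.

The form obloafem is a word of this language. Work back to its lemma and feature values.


underlying: oblo-af-m
POLE=fe - signalled by the affix -af
CASE=em - signalled by the affix -m
check: obloafm -> obloafem
lemma: oblo; POLE=fe; CASE=em


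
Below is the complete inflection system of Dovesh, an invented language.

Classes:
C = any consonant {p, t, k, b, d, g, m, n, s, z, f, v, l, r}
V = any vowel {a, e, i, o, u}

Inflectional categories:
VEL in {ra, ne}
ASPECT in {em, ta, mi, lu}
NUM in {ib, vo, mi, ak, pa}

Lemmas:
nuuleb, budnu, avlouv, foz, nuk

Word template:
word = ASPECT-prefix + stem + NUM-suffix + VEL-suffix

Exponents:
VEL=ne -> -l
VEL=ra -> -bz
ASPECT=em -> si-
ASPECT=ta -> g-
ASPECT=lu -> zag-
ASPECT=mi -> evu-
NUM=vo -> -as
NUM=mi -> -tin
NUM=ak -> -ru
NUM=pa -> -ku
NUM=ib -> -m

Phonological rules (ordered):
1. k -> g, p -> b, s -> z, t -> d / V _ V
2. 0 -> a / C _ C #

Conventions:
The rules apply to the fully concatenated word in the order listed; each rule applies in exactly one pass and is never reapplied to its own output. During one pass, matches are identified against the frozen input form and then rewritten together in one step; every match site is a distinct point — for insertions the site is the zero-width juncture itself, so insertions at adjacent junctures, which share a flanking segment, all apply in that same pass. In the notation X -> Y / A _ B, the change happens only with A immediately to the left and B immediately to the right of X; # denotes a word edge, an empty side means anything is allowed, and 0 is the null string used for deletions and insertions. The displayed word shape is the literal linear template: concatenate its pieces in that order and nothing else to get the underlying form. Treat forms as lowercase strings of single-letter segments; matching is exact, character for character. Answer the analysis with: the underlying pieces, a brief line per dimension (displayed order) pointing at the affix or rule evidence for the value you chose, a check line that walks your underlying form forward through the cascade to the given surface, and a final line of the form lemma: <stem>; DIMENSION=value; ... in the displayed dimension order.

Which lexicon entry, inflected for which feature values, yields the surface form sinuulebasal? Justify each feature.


underlying: si-nuuleb-as-l
VEL=ne - signalled by the affix -l
ASPECT=em - signalled by the affix si-
NUM=vo - signalled by the affix -as
check: sinuulebasl -> sinuulebasl -> sinuulebasal
lemma: nuuleb; VEL=ne; ASPECT=em; NUM=vo


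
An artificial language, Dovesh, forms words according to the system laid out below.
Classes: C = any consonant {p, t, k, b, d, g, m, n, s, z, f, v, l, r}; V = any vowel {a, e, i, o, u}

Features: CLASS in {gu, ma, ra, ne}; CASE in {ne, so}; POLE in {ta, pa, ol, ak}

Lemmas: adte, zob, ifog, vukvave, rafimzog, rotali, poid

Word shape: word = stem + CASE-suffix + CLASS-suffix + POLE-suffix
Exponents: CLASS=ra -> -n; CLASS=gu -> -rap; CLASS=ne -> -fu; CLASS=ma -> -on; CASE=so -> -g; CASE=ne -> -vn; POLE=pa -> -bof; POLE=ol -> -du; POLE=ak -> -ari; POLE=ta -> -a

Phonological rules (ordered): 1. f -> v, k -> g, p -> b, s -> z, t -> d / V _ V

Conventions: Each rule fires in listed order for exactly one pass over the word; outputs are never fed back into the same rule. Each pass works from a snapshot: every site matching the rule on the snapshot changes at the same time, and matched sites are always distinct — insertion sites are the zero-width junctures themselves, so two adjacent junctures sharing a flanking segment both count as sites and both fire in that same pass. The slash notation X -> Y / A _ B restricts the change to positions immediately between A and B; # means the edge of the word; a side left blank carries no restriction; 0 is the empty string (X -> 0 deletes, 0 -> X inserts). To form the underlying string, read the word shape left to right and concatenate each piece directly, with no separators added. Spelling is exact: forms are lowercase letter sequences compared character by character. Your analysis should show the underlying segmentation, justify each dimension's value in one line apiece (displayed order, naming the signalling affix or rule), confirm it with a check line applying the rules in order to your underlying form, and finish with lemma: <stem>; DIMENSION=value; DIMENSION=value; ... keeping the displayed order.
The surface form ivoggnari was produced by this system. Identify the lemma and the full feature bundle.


underlying: ifog-g-n-ari
CLASS=ra - signalled by the affix -n
CASE=so - signalled by the affix -g
POLE=ak - signalled by the affix -ari
check: ifoggnari -> ivoggnari
lemma: ifog; CLASS=ra; CASE=so; POLE=ak


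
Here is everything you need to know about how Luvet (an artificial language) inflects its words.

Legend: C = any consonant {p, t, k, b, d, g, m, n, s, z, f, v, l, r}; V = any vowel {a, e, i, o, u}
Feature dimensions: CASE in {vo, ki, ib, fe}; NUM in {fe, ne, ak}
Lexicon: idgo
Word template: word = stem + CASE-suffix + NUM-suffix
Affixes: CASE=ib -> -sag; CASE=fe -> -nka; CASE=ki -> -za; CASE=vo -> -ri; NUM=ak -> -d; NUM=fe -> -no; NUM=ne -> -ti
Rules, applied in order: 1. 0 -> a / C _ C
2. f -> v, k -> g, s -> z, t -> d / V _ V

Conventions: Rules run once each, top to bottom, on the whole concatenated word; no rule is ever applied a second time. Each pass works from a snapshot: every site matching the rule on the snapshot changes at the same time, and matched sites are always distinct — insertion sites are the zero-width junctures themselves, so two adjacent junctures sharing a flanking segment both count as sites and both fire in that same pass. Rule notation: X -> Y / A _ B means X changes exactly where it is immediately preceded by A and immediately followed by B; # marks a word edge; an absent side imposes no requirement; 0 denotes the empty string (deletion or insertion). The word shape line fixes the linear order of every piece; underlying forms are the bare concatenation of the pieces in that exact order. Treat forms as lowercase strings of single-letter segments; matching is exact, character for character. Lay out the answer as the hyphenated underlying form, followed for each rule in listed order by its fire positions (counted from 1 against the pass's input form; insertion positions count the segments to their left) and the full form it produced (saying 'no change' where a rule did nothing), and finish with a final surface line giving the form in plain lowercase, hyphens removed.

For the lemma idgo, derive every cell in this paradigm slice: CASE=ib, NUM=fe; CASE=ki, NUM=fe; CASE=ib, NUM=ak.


cell CASE=ib, NUM=fe:
underlying: idgo-sag-no
1. 0 -> a / C _ C: inserts after position(s) 2, 7: idagosagano
2. f -> v, k -> g, s -> z, t -> d / V _ V: fires at position(s) 6: idagozagano
surface: idagozagano

cell CASE=ki, NUM=fe:
underlying: idgo-za-no
1. 0 -> a / C _ C: inserts after position(s) 2: idagozano
2. f -> v, k -> g, s -> z, t -> d / V _ V: no change
surface: idagozano

cell CASE=ib, NUM=ak:
underlying: idgo-sag-d
1. 0 -> a / C _ C: inserts after position(s) 2, 7: idagosagad
2. f -> v, k -> g, s -> z, t -> d / V _ V: fires at position(s) 6: idagozagad
surface: idagozagad


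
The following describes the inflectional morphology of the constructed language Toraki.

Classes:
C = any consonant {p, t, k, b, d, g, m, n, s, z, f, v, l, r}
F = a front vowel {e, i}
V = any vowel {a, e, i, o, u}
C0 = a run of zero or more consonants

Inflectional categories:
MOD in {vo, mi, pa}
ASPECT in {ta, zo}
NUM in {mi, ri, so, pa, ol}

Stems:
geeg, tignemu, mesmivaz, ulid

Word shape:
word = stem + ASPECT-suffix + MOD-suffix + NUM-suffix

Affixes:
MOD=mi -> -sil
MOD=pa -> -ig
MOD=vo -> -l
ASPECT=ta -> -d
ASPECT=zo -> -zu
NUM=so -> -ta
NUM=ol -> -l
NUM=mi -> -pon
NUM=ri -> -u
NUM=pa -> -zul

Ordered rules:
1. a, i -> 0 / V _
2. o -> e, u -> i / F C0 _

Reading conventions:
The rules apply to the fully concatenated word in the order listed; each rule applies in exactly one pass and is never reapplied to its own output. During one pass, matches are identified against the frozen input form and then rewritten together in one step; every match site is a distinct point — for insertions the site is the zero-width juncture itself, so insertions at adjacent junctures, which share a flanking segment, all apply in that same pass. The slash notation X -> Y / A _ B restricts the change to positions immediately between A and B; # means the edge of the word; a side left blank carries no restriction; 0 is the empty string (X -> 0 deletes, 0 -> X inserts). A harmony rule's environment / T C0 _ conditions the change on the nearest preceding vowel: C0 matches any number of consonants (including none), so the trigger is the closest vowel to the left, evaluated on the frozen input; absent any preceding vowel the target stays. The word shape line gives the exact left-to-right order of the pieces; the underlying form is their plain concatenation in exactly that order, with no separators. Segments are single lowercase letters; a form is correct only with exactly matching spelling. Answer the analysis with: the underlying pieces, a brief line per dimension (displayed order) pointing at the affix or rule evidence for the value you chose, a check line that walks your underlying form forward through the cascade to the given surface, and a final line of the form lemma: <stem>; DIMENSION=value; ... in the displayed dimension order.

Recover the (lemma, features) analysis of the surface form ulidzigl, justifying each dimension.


underlying: ulid-zu-ig-l
MOD=pa - signalled by the affix -ig
ASPECT=zo - signalled by the affix -zu
NUM=ol - signalled by the affix -l
check: ulidzuigl -> ulidzugl -> ulidzigl
lemma: ulid; MOD=pa; ASPECT=zo; NUM=ol


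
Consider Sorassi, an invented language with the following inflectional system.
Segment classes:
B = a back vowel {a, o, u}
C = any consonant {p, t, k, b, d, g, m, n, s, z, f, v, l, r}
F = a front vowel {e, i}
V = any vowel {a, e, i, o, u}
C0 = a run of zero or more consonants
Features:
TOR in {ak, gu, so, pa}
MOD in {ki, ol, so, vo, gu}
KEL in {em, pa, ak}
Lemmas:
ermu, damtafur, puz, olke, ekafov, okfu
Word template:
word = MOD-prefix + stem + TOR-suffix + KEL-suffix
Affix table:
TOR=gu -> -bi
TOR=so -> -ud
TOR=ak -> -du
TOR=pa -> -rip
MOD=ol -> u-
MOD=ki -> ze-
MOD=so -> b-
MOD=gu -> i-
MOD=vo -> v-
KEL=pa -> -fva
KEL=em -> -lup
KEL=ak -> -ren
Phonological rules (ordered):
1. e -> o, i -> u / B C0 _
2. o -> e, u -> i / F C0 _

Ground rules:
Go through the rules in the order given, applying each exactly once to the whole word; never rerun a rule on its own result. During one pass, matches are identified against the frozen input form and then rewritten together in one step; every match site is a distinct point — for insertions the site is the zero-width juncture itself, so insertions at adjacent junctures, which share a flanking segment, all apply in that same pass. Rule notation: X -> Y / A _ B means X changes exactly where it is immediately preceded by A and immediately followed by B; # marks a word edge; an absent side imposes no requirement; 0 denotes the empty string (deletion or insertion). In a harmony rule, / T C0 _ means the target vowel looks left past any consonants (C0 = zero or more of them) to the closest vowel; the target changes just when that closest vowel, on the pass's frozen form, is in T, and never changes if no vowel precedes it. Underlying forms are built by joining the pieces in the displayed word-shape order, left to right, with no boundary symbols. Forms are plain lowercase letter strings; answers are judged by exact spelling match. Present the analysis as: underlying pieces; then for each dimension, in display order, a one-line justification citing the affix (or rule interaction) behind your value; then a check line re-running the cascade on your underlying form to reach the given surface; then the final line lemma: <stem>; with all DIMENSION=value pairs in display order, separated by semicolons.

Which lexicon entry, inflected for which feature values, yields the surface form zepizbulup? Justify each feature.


underlying: ze-puz-bi-lup
TOR=gu - signalled by the affix -bi
MOD=ki - signalled by the affix ze-
KEL=em - signalled by the affix -lup
check: zepuzbilup -> zepuzbulup -> zepizbulup
lemma: puz; TOR=gu; MOD=ki; KEL=em


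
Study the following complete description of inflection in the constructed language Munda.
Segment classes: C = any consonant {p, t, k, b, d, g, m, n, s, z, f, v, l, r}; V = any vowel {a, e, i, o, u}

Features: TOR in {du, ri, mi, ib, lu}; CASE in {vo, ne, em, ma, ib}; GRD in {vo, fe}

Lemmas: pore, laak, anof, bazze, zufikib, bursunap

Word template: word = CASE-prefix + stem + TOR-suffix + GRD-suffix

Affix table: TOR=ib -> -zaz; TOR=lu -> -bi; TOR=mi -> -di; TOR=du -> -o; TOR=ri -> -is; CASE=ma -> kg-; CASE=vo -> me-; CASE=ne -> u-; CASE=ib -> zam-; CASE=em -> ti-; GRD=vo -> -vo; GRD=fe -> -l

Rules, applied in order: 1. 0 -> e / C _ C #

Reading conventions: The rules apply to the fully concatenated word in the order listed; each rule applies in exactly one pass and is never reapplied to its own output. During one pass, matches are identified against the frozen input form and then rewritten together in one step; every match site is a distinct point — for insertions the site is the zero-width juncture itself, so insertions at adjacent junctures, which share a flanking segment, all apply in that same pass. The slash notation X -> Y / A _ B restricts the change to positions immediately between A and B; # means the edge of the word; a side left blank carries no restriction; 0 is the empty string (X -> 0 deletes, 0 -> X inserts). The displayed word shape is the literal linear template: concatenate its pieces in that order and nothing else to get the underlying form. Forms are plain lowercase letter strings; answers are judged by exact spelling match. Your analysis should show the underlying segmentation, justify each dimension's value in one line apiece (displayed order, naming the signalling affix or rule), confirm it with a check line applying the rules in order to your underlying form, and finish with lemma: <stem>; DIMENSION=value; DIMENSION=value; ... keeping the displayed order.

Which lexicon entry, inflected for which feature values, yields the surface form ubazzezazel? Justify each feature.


underlying: u-bazze-zaz-l
TOR=ib - signalled by the affix -zaz
CASE=ne - signalled by the affix u-
GRD=fe - signalled by the affix -l
check: ubazzezazl -> ubazzezazel
lemma: bazze; TOR=ib; CASE=ne; GRD=fe


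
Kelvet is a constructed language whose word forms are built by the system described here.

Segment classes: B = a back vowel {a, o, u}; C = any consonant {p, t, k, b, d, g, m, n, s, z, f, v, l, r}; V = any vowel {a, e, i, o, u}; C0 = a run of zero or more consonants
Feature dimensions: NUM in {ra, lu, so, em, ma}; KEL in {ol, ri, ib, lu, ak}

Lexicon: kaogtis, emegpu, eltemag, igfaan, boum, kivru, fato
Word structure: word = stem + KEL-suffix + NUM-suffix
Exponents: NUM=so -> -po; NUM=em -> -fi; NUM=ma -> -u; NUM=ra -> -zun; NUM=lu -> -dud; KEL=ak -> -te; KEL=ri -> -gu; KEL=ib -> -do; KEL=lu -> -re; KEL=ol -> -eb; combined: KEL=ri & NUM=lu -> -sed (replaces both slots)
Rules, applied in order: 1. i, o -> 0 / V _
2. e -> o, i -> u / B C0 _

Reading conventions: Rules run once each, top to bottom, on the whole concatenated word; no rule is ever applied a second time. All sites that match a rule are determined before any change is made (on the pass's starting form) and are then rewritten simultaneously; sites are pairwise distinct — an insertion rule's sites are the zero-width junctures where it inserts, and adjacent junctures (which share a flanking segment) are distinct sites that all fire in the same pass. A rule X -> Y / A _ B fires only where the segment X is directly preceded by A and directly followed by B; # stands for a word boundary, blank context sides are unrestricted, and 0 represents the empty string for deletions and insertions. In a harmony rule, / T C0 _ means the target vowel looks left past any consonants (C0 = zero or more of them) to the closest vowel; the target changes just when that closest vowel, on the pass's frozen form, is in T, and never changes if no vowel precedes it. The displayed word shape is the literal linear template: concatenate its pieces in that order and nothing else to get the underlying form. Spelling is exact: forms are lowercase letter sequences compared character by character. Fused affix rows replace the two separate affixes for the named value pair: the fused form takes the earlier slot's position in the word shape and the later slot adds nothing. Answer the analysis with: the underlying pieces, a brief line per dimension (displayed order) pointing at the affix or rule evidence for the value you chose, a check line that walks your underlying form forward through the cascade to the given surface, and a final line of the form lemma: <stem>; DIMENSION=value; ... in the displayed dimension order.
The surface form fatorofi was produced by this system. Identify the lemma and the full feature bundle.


underlying: fato-re-fi
NUM=em - signalled by the affix -fi
KEL=lu - signalled by the affix -re
check: fatorefi -> fatorefi -> fatorofi
lemma: fato; NUM=em; KEL=lu


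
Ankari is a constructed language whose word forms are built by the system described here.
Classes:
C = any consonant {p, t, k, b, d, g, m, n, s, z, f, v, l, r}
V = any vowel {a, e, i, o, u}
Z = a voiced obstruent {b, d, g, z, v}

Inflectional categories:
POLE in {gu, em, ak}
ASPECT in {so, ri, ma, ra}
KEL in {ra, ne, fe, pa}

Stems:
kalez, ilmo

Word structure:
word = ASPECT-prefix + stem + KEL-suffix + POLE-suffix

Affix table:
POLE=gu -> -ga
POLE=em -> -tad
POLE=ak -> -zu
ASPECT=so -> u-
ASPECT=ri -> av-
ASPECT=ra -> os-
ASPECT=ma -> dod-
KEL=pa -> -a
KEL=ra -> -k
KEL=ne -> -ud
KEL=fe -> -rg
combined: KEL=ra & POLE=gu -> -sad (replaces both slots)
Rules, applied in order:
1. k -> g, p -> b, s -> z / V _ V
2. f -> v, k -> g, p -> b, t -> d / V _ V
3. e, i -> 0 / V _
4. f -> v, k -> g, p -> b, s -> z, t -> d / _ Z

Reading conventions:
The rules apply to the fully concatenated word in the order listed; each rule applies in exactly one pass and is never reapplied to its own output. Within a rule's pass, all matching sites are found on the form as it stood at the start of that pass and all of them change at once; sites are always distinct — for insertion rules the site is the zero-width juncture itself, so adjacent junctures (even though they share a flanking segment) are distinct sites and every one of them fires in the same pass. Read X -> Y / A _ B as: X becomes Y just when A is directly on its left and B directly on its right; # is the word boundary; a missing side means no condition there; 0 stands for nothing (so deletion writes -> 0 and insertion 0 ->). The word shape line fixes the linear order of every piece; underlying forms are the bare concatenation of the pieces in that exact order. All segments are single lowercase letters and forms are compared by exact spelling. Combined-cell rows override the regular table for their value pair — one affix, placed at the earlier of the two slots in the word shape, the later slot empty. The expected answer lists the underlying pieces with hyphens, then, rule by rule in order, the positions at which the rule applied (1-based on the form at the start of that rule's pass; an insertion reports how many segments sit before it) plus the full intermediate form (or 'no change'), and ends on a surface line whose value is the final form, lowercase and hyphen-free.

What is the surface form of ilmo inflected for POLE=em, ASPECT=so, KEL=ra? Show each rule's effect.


underlying: u-ilmo-k-tad
1. k -> g, p -> b, s -> z / V _ V: no change
2. f -> v, k -> g, p -> b, t -> d / V _ V: no change
3. e, i -> 0 / V _: fires at position(s) 2: ulmoktad
4. f -> v, k -> g, p -> b, s -> z, t -> d / _ Z: no change
surface: ulmoktad


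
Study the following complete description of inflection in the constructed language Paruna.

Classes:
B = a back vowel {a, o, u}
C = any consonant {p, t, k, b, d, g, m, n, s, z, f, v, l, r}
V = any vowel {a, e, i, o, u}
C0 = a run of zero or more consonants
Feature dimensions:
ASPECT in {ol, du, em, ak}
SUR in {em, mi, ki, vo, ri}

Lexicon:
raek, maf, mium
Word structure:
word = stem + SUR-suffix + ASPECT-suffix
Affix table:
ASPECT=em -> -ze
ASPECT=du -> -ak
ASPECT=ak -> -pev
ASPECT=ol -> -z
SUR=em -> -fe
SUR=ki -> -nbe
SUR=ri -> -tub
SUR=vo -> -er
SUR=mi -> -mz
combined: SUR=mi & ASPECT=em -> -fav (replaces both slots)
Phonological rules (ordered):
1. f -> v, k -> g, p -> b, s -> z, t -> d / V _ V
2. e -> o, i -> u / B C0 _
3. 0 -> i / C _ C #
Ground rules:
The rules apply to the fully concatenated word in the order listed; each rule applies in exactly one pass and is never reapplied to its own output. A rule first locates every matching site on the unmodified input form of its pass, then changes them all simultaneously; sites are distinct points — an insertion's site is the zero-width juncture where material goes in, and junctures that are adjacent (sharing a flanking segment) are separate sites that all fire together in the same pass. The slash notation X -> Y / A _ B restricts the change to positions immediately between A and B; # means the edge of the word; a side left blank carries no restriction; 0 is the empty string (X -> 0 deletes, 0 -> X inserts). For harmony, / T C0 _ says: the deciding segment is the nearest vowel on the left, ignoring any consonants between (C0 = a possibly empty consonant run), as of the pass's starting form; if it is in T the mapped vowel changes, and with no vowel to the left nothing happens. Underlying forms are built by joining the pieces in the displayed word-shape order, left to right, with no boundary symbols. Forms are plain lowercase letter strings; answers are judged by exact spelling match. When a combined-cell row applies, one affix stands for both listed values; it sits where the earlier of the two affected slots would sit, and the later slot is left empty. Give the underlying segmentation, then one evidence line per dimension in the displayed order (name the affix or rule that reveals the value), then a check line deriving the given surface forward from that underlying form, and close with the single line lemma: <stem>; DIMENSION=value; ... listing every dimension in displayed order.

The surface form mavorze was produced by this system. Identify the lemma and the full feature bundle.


underlying: maf-er-ze
ASPECT=em - signalled by the affix -ze
SUR=vo - signalled by the affix -er
check: maferze -> maverze -> mavorze -> mavorze
lemma: maf; ASPECT=em; SUR=vo


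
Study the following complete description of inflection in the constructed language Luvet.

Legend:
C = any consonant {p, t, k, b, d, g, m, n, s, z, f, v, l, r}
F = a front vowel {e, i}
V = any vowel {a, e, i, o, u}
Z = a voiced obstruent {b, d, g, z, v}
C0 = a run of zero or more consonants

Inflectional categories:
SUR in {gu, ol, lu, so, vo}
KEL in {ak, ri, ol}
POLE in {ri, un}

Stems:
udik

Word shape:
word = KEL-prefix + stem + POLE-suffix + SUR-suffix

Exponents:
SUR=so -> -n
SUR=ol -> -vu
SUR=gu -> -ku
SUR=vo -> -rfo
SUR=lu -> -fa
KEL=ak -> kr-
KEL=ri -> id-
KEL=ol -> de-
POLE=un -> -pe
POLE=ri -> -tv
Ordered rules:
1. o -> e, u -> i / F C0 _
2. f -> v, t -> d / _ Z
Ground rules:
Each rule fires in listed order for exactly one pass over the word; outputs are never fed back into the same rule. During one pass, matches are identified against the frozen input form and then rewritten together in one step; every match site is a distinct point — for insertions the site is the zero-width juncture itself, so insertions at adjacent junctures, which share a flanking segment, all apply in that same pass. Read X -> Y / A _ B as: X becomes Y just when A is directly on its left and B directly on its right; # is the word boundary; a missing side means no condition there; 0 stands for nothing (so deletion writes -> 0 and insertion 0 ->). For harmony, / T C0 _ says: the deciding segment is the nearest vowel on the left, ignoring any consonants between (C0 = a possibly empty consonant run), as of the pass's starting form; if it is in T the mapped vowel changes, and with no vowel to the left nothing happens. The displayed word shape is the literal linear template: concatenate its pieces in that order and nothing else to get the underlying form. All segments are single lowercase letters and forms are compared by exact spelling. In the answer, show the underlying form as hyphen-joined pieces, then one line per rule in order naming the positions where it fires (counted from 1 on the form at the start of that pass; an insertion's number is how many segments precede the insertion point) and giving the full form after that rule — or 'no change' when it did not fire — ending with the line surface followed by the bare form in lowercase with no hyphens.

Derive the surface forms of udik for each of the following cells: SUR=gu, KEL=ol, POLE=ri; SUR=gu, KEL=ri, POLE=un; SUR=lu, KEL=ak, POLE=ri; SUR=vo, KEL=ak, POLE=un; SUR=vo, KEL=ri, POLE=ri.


cell SUR=gu, KEL=ol, POLE=ri:
underlying: de-udik-tv-ku
1. o -> e, u -> i / F C0 _: fires at position(s) 3, 10: deidiktvki
2. f -> v, t -> d / _ Z: fires at position(s) 7: deidikdvki
surface: deidikdvki

cell SUR=gu, KEL=ri, POLE=un:
underlying: id-udik-pe-ku
1. o -> e, u -> i / F C0 _: fires at position(s) 3, 10: ididikpeki
2. f -> v, t -> d / _ Z: no change
surface: ididikpeki

cell SUR=lu, KEL=ak, POLE=ri:
underlying: kr-udik-tv-fa
1. o -> e, u -> i / F C0 _: no change
2. f -> v, t -> d / _ Z: fires at position(s) 7: krudikdvfa
surface: krudikdvfa

cell SUR=vo, KEL=ak, POLE=un:
underlying: kr-udik-pe-rfo
1. o -> e, u -> i / F C0 _: fires at position(s) 11: krudikperfe
2. f -> v, t -> d / _ Z: no change
surface: krudikperfe

cell SUR=vo, KEL=ri, POLE=ri:
underlying: id-udik-tv-rfo
1. o -> e, u -> i / F C0 _: fires at position(s) 3, 11: ididiktvrfe
2. f -> v, t -> d / _ Z: fires at position(s) 7: ididikdvrfe
surface: ididikdvrfe


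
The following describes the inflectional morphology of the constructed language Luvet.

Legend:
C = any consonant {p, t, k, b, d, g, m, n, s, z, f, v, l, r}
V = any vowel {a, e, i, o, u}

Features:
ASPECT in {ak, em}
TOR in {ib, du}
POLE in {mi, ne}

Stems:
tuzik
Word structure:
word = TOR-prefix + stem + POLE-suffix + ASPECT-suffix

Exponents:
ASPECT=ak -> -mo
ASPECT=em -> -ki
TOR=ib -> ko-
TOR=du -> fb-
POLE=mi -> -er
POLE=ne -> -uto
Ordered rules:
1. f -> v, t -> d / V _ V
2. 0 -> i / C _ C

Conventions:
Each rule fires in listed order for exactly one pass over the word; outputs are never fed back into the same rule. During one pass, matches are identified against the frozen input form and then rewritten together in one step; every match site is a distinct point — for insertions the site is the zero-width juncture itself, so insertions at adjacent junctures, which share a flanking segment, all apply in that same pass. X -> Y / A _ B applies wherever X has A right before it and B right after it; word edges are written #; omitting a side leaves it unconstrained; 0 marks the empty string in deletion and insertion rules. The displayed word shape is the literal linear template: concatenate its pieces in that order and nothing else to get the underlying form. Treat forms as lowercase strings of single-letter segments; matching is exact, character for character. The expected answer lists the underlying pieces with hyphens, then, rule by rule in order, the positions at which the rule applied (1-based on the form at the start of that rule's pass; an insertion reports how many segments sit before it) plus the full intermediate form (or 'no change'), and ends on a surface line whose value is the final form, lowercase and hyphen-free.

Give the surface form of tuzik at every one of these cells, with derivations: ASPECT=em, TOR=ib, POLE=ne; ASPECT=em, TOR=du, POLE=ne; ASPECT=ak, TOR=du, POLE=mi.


cell ASPECT=em, TOR=ib, POLE=ne:
underlying: ko-tuzik-uto-ki
1. f -> v, t -> d / V _ V: fires at position(s) 3, 9: koduzikudoki
2. 0 -> i / C _ C: no change
surface: koduzikudoki

cell ASPECT=em, TOR=du, POLE=ne:
underlying: fb-tuzik-uto-ki
1. f -> v, t -> d / V _ V: fires at position(s) 9: fbtuzikudoki
2. 0 -> i / C _ C: inserts after position(s) 1, 2: fibituzikudoki
surface: fibituzikudoki

cell ASPECT=ak, TOR=du, POLE=mi:
underlying: fb-tuzik-er-mo
1. f -> v, t -> d / V _ V: no change
2. 0 -> i / C _ C: inserts after position(s) 1, 2, 9: fibituzikerimo
surface: fibituzikerimo


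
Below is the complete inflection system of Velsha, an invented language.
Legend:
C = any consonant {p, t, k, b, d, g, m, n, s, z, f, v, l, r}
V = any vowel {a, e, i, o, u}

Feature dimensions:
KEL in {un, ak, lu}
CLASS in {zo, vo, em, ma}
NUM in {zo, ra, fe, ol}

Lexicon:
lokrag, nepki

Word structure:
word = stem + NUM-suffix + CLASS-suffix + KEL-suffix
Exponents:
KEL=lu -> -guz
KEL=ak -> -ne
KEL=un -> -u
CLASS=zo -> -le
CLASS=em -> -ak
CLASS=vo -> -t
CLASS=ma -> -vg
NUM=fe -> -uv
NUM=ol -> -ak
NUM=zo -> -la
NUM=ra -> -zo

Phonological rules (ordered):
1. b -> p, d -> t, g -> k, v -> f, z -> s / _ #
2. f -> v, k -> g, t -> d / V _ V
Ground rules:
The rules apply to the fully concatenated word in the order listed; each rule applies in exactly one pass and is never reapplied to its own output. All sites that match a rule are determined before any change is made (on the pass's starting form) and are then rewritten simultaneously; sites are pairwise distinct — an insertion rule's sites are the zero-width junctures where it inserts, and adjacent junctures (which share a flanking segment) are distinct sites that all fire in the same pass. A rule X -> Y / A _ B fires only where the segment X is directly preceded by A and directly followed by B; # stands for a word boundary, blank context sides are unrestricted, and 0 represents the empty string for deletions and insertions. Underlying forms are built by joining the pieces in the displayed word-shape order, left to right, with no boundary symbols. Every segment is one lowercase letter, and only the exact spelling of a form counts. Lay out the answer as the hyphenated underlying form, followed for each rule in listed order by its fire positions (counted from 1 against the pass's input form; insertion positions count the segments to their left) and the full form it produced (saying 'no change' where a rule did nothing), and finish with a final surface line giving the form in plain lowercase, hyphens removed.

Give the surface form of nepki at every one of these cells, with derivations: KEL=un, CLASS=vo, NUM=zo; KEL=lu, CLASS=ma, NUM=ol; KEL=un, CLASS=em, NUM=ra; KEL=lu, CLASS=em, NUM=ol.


cell KEL=un, CLASS=vo, NUM=zo:
underlying: nepki-la-t-u
1. b -> p, d -> t, g -> k, v -> f, z -> s / _ #: no change
2. f -> v, k -> g, t -> d / V _ V: fires at position(s) 8: nepkiladu
surface: nepkiladu

cell KEL=lu, CLASS=ma, NUM=ol:
underlying: nepki-ak-vg-guz
1. b -> p, d -> t, g -> k, v -> f, z -> s / _ #: fires at position(s) 12: nepkiakvggus
2. f -> v, k -> g, t -> d / V _ V: no change
surface: nepkiakvggus

cell KEL=un, CLASS=em, NUM=ra:
underlying: nepki-zo-ak-u
1. b -> p, d -> t, g -> k, v -> f, z -> s / _ #: no change
2. f -> v, k -> g, t -> d / V _ V: fires at position(s) 9: nepkizoagu
surface: nepkizoagu

cell KEL=lu, CLASS=em, NUM=ol:
underlying: nepki-ak-ak-guz
1. b -> p, d -> t, g -> k, v -> f, z -> s / _ #: fires at position(s) 12: nepkiakakgus
2. f -> v, k -> g, t -> d / V _ V: fires at position(s) 7: nepkiagakgus
surface: nepkiagakgus
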